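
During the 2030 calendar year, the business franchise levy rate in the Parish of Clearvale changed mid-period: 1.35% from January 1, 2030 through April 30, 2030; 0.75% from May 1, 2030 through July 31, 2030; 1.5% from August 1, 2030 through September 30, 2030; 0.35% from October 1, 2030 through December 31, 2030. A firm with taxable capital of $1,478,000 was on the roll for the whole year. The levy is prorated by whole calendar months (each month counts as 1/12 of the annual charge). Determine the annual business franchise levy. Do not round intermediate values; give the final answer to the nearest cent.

January 1 – April 30, 2030: 4 months at 1.35% → $1,478,000 × 1.35% × 4/12 = $6,651.0000
May 1 – July 31, 2030: 3 months at 0.75% → $1,478,000 × 0.75% × 3/12 = $2,771.2500
August 1 – September 30, 2030: 2 months at 1.5% → $1,478,000 × 1.5% × 2/12 = $3,695.0000
October 1 – December 31, 2030: 3 months at 0.35% → $1,478,000 × 0.35% × 3/12 = $1,293.2500
Total = $14,410.5000

$14,410.50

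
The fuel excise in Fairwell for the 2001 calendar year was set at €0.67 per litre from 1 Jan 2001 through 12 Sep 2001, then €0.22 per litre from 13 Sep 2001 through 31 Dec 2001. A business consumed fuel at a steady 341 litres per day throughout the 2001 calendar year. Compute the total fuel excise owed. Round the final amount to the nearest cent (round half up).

1 Jan – 12 Sep 2001: 255 days × 341 litres/day = 86,955 litres at €0.67/litre → €58,259.85
13 Sep – 31 Dec 2001: 110 days × 341 litres/day = 37,510 litres at €0.22/litre → €8,252.20

€66,512.05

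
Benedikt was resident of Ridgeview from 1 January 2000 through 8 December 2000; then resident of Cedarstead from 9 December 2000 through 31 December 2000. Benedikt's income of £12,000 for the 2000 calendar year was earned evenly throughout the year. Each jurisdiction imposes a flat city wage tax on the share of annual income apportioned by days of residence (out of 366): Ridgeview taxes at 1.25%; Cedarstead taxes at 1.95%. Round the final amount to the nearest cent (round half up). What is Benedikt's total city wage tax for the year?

Ridgeview, 1 January – 8 December 2000: 343 days → £12,000 × 1.25% × 343/366 = £140.5738
Cedarstead, 9 December – 31 December 2000: 23 days → £12,000 × 1.95% × 23/366 = £14.7049
Total = £155.2787

£155.28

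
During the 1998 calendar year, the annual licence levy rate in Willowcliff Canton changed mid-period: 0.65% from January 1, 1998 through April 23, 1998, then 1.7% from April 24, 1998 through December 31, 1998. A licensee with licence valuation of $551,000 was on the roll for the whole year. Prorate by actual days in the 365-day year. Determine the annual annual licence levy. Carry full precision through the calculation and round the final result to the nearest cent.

$7,575.87

January 1 – April 23, 1998: 113 days at 0.65% → $551,000 × 0.65% × 113/365 = $1,108.7932
April 24 – December 31, 1998: 252 days at 1.7% → $551,000 × 1.7% × 252/365 = $6,467.0795
Total = $7,575.8726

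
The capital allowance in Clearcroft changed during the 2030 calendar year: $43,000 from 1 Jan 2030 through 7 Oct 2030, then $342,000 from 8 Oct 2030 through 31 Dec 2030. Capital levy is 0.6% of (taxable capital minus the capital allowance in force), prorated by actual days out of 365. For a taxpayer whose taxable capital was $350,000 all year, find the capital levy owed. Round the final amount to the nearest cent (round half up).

$1,424.22

1 Jan – 7 Oct 2030: 280 days, exemption $43,000 → ($350,000 − $43,000) × 0.6% × 280/365 = $1,413.0411
8 Oct – 31 Dec 2030: 85 days, exemption $342,000 → ($350,000 − $342,000) × 0.6% × 85/365 = $11.1781
Total = $1,424.2192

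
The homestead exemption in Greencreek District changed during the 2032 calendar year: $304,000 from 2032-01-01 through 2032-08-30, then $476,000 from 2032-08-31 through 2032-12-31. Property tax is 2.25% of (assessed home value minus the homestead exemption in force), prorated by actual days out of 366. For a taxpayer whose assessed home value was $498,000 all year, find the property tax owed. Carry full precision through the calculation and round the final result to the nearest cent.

$3,064.43

2032-01-01 to 2032-08-30: 243 days, exemption $304,000 → ($498,000 − $304,000) × 2.25% × 243/366 = $2,898.0738
2032-08-31 to 2032-12-31: 123 days, exemption $476,000 → ($498,000 − $476,000) × 2.25% × 123/366 = $166.3525
Total = $3,064.4262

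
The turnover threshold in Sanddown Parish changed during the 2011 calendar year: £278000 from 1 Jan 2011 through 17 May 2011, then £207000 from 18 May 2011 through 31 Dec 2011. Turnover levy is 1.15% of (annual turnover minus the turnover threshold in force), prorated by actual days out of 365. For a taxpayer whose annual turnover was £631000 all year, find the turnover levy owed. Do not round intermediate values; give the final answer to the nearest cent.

1 Jan – 17 May 2011: 137 days, exemption £278000 → (£631000 − £278000) × 1.15% × 137/365 = £1523.7027
18 May – 31 Dec 2011: 228 days, exemption £207000 → (£631000 − £207000) × 1.15% × 228/365 = £3045.8301
Total = £4569.5329

£4569.53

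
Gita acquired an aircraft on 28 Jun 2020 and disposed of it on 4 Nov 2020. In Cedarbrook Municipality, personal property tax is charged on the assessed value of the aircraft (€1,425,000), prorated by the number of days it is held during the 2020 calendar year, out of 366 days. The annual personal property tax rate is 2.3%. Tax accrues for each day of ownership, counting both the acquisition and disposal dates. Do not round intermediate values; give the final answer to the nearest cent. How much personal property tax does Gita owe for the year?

Days held (28 Jun – 4 Nov 2020): 130 out of 366
Tax = €1,425,000 × 2.3% × 130/366 = €11,641.3934

€11,641.39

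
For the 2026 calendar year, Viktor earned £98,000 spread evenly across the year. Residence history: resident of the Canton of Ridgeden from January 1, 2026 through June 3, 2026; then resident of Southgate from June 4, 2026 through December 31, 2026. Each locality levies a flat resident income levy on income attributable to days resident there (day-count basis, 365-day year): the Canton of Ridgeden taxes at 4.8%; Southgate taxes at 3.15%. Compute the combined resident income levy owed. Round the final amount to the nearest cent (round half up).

£3,769.24

The Canton of Ridgeden, January 1 – June 3, 2026: 154 days → £98,000 × 4.8% × 154/365 = £1,984.7014
Southgate, June 4 – December 31, 2026: 211 days → £98,000 × 3.15% × 211/365 = £1,784.5397
Total = £3,769.2411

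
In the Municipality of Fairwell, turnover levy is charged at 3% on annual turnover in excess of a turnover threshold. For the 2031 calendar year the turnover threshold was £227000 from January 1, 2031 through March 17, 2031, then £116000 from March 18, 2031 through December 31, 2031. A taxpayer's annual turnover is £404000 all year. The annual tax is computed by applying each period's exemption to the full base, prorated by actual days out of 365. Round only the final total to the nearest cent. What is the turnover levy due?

£7946.63

January 1 – March 17, 2031: 76 days, exemption £227000 → (£404000 − £227000) × 3% × 76/365 = £1105.6438
March 18 – December 31, 2031: 289 days, exemption £116000 → (£404000 − £116000) × 3% × 289/365 = £6840.9863
Total = £7946.6301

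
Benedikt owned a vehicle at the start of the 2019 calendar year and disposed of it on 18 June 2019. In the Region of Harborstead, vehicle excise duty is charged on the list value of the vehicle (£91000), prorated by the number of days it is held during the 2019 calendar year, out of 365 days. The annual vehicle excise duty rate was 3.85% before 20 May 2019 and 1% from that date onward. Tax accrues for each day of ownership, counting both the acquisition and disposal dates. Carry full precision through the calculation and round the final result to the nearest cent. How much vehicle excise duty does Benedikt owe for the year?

1 January – 19 May 2019: 139 days at 3.85% → £91000 × 3.85% × 139/365 = £1334.2096
20 May – 18 June 2019: 30 days at 1% → £91000 × 1% × 30/365 = £74.7945
Total = £1409.0041

£1409.00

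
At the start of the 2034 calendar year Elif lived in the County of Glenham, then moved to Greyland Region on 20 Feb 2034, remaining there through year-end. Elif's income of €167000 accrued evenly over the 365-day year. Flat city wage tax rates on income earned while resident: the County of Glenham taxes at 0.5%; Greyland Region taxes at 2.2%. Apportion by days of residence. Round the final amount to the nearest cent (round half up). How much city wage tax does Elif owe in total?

The County of Glenham, 1 Jan – 19 Feb 2034: 50 days → €167000 × 0.5% × 50/365 = €114.3836
Greyland Region, 20 Feb – 31 Dec 2034: 315 days → €167000 × 2.2% × 315/365 = €3170.7123
Total = €3285.0959

€3285.10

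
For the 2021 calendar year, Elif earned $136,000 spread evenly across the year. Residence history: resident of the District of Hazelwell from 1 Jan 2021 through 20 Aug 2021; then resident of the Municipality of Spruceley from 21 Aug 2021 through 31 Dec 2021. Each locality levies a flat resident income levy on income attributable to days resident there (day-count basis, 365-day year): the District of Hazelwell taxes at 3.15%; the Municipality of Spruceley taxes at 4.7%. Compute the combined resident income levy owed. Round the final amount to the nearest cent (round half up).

$5,052.12

The District of Hazelwell, 1 Jan – 20 Aug 2021: 232 days → $136,000 × 3.15% × 232/365 = $2,722.9808
The Municipality of Spruceley, 21 Aug – 31 Dec 2021: 133 days → $136,000 × 4.7% × 133/365 = $2,329.1397
Total = $5,052.1205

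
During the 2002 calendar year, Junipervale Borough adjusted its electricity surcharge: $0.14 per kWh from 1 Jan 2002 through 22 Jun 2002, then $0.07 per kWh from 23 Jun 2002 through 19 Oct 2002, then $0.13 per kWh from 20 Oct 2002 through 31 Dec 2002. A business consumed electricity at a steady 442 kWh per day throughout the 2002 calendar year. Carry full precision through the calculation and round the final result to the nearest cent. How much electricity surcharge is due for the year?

1 Jan – 22 Jun 2002: 173 days × 442 kWh/day = 76,466 kWh at $0.14/kWh → $10705.24
23 Jun – 19 Oct 2002: 119 days × 442 kWh/day = 52,598 kWh at $0.07/kWh → $3681.86
20 Oct – 31 Dec 2002: 73 days × 442 kWh/day = 32,266 kWh at $0.13/kWh → $4194.58

$18581.68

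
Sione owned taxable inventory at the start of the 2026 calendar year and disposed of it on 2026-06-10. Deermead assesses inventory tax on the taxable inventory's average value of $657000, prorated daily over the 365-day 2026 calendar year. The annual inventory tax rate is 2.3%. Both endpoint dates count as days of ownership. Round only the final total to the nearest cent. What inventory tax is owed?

$6665.40

Days held (2026-01-01 to 2026-06-10): 161 out of 365
Tax = $657000 × 2.3% × 161/365 = $6665.4000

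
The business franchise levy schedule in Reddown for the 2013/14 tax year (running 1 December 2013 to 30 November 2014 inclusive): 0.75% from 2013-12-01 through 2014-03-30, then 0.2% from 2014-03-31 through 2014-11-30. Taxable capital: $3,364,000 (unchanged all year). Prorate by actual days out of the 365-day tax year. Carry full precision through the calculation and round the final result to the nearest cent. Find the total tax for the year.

$12,810.85

2013-12-01 to 2014-03-30: 120 days at 0.75% → $3,364,000 × 0.75% × 120/365 = $8,294.7945
2014-03-31 to 2014-11-30: 245 days at 0.2% → $3,364,000 × 0.2% × 245/365 = $4,516.0548
Total = $12,810.8493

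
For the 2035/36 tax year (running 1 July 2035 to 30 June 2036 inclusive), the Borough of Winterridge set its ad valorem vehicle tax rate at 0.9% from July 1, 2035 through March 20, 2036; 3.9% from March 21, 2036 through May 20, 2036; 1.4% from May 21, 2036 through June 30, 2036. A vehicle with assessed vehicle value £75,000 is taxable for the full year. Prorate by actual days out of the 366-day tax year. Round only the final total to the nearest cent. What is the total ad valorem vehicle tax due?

£1,092.01

July 1, 2035 – March 20, 2036: 264 days at 0.9% → £75,000 × 0.9% × 264/366 = £486.8852
March 21 – May 20, 2036: 61 days at 3.9% → £75,000 × 3.9% × 61/366 = £487.5000
May 21 – June 30, 2036: 41 days at 1.4% → £75,000 × 1.4% × 41/366 = £117.6230
Total = £1,092.0082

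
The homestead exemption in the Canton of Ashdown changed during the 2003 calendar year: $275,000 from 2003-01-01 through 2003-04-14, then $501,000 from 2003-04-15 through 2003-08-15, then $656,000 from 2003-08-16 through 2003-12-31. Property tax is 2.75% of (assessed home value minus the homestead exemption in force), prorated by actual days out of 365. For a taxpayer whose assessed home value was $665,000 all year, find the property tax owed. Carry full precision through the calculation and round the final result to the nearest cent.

$4,669.27

2003-01-01 to 2003-04-14: 104 days, exemption $275,000 → ($665,000 − $275,000) × 2.75% × 104/365 = $3,055.8904
2003-04-15 to 2003-08-15: 123 days, exemption $501,000 → ($665,000 − $501,000) × 2.75% × 123/365 = $1,519.8082
2003-08-16 to 2003-12-31: 138 days, exemption $656,000 → ($665,000 − $656,000) × 2.75% × 138/365 = $93.5753
Total = $4,669.2740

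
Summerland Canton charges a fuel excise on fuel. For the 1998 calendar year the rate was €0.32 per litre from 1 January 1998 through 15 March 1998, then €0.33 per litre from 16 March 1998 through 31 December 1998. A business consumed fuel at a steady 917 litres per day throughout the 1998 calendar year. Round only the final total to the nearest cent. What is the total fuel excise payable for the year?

1 January – 15 March 1998: 74 days × 917 litres/day = 67,858 litres at €0.32/litre → €21,714.56
16 March – 31 December 1998: 291 days × 917 litres/day = 266,847 litres at €0.33/litre → €88,059.51

€109,774.07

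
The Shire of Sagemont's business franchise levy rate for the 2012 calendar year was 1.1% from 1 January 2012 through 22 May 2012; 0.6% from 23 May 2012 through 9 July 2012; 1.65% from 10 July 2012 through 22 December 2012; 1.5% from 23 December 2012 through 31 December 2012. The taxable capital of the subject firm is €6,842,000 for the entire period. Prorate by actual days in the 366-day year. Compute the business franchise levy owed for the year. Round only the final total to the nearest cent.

1 January – 22 May 2012: 143 days at 1.1% → €6,842,000 × 1.1% × 143/366 = €29,405.6448
23 May – 9 July 2012: 48 days at 0.6% → €6,842,000 × 0.6% × 48/366 = €5,383.8689
10 July – 22 December 2012: 166 days at 1.65% → €6,842,000 × 1.65% × 166/366 = €51,202.8361
23 December – 31 December 2012: 9 days at 1.5% → €6,842,000 × 1.5% × 9/366 = €2,523.6885
Total = €88,516.0383

€88,516.04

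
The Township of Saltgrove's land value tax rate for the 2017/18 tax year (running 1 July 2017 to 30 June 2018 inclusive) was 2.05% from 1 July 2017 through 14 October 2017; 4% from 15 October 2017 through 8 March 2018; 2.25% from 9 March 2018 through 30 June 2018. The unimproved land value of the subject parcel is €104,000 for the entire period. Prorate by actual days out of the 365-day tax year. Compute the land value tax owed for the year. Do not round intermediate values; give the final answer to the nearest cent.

€3,002.61

1 July – 14 October 2017: 106 days at 2.05% → €104,000 × 2.05% × 106/365 = €619.1562
15 October 2017 – 8 March 2018: 145 days at 4% → €104,000 × 4% × 145/365 = €1,652.6027
9 March – 30 June 2018: 114 days at 2.25% → €104,000 × 2.25% × 114/365 = €730.8493
Total = €3,002.6082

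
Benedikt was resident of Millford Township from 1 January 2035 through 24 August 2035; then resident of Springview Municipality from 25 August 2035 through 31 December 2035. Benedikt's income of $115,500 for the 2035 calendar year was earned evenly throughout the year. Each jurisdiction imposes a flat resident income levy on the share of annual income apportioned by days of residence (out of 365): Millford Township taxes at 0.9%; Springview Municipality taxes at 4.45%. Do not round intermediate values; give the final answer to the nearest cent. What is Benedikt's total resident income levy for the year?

Millford Township, 1 January – 24 August 2035: 236 days → $115,500 × 0.9% × 236/365 = $672.1151
Springview Municipality, 25 August – 31 December 2035: 129 days → $115,500 × 4.45% × 129/365 = $1,816.5144
Total = $2,488.6295

$2,488.63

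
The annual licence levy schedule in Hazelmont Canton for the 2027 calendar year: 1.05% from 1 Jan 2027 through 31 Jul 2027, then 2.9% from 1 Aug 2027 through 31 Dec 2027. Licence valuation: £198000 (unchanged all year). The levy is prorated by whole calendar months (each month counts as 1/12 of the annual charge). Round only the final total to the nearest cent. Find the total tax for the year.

£3605.25

1 Jan – 31 Jul 2027: 7 months at 1.05% → £198000 × 1.05% × 7/12 = £1212.7500
1 Aug – 31 Dec 2027: 5 months at 2.9% → £198000 × 2.9% × 5/12 = £2392.5000
Total = £3605.2500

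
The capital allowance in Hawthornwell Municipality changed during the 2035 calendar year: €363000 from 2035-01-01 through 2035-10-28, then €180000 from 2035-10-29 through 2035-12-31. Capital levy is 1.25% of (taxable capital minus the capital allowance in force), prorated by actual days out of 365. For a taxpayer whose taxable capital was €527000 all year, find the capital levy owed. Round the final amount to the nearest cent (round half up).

2035-01-01 to 2035-10-28: 301 days, exemption €363000 → (€527000 − €363000) × 1.25% × 301/365 = €1690.5479
2035-10-29 to 2035-12-31: 64 days, exemption €180000 → (€527000 − €180000) × 1.25% × 64/365 = €760.5479
Total = €2451.0959

€2451.10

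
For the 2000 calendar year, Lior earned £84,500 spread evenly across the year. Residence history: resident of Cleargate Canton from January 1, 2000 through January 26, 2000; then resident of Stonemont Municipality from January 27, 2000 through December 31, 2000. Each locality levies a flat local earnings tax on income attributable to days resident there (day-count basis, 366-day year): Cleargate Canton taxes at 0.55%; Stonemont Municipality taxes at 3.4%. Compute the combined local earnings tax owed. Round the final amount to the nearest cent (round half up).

Cleargate Canton, January 1 – January 26, 2000: 26 days → £84,500 × 0.55% × 26/366 = £33.0150
Stonemont Municipality, January 27 – December 31, 2000: 340 days → £84,500 × 3.4% × 340/366 = £2,668.9071
Total = £2,701.9221

£2,701.92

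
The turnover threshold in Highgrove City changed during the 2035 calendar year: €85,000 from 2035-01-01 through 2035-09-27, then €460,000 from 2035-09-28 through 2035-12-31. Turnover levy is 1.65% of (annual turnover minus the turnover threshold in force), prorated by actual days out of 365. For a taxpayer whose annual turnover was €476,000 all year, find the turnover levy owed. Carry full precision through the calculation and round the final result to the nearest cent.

€4,841.05

2035-01-01 to 2035-09-27: 270 days, exemption €85,000 → (€476,000 − €85,000) × 1.65% × 270/365 = €4,772.3425
2035-09-28 to 2035-12-31: 95 days, exemption €460,000 → (€476,000 − €460,000) × 1.65% × 95/365 = €68.7123
Total = €4,841.0548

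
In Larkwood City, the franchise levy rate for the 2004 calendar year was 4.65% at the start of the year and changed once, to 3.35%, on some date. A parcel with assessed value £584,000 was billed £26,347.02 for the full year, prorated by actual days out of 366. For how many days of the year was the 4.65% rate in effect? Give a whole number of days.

Let d = days at the first rate; then 366 − d days at the second rate.
£584,000 × [4.65%·d + 3.35%·(366−d)] / 366 = £26,347.02
Solving gives d = 327, so the new rate took effect on November 23, 2004.

327 days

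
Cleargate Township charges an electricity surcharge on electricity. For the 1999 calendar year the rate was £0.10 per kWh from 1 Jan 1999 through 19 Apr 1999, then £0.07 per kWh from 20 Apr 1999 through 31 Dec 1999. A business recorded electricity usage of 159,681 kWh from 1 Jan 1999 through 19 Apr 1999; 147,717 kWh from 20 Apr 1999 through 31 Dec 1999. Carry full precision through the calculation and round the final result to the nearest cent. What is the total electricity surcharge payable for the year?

£26,308.29

1 Jan – 19 Apr 1999: 159,681 kWh at £0.10/kWh → £15,968.10
20 Apr – 31 Dec 1999: 147,717 kWh at £0.07/kWh → £10,340.19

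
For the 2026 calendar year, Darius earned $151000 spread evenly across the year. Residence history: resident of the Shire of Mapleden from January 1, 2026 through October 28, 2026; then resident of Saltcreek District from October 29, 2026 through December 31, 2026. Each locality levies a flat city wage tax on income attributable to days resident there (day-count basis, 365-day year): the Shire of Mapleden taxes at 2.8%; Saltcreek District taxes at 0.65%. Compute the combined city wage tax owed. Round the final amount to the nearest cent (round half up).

$3658.75

The Shire of Mapleden, January 1 – October 28, 2026: 301 days → $151000 × 2.8% × 301/365 = $3486.6521
Saltcreek District, October 29 – December 31, 2026: 64 days → $151000 × 0.65% × 64/365 = $172.0986
Total = $3658.7507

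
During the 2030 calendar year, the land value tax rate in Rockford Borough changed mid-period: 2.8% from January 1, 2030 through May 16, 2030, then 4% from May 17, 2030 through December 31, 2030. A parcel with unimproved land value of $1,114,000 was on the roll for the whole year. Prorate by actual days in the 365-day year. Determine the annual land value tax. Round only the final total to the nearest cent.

January 1 – May 16, 2030: 136 days at 2.8% → $1,114,000 × 2.8% × 136/365 = $11,622.2247
May 17 – December 31, 2030: 229 days at 4% → $1,114,000 × 4% × 229/365 = $27,956.8219
Total = $39,579.0466

$39,579.05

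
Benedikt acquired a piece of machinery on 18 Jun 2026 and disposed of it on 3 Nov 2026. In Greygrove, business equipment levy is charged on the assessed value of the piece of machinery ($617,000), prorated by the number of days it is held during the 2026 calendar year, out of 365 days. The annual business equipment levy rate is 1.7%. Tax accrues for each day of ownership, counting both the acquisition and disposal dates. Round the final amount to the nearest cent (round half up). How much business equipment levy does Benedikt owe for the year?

$3,994.44

Days held (18 Jun – 3 Nov 2026): 139 out of 365
Tax = $617,000 × 1.7% × 139/365 = $3,994.4411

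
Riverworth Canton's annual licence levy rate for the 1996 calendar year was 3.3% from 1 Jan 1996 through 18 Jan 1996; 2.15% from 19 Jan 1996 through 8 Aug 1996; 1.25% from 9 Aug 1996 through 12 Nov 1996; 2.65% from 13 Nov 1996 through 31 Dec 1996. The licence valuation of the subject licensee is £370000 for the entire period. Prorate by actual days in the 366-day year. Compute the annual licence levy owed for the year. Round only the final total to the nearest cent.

1 Jan – 18 Jan 1996: 18 days at 3.3% → £370000 × 3.3% × 18/366 = £600.4918
19 Jan – 8 Aug 1996: 203 days at 2.15% → £370000 × 2.15% × 203/366 = £4412.1995
9 Aug – 12 Nov 1996: 96 days at 1.25% → £370000 × 1.25% × 96/366 = £1213.1148
13 Nov – 31 Dec 1996: 49 days at 2.65% → £370000 × 2.65% × 49/366 = £1312.6913
Total = £7538.4973

£7538.50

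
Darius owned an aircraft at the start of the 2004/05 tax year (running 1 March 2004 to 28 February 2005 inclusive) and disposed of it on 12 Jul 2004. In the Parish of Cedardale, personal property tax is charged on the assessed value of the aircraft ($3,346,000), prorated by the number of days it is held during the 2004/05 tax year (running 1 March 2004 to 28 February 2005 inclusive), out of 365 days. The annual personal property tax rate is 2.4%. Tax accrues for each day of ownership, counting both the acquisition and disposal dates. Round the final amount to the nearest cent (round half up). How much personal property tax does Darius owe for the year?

$29,481.47

Days held (1 Mar – 12 Jul 2004): 134 out of 365
Tax = $3,346,000 × 2.4% × 134/365 = $29,481.4685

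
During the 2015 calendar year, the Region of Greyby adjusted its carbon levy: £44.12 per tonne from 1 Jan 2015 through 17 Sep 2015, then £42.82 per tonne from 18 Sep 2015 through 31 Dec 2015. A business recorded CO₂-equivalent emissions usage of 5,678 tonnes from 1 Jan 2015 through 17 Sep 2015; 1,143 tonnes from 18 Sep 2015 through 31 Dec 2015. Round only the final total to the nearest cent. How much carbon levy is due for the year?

£299,456.62

1 Jan – 17 Sep 2015: 5,678 tonnes at £44.12/tonne → £250,513.36
18 Sep – 31 Dec 2015: 1,143 tonnes at £42.82/tonne → £48,943.26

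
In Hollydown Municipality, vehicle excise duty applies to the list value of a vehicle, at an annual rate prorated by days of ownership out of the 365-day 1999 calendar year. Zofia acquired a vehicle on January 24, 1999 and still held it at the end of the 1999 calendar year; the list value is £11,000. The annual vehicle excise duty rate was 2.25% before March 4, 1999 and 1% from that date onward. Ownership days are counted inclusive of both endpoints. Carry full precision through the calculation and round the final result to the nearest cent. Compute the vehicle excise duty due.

January 24 – March 3, 1999: 39 days at 2.25% → £11,000 × 2.25% × 39/365 = £26.4452
March 4 – December 31, 1999: 303 days at 1% → £11,000 × 1% × 303/365 = £91.3151
Total = £117.7603

£117.76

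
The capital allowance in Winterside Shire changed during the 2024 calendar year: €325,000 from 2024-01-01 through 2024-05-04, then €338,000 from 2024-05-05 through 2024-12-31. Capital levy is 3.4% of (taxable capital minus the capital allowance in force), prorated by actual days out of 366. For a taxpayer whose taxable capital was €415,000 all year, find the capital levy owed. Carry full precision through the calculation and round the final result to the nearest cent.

€2,768.96

2024-01-01 to 2024-05-04: 125 days, exemption €325,000 → (€415,000 − €325,000) × 3.4% × 125/366 = €1,045.0820
2024-05-05 to 2024-12-31: 241 days, exemption €338,000 → (€415,000 − €338,000) × 3.4% × 241/366 = €1,723.8743
Total = €2,768.9563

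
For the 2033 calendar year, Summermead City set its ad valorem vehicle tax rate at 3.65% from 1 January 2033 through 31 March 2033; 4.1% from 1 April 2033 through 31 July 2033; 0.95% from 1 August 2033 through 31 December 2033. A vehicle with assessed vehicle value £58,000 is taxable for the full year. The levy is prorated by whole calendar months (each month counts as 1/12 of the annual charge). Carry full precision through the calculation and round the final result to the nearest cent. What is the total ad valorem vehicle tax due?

1 January – 31 March 2033: 3 months at 3.65% → £58,000 × 3.65% × 3/12 = £529.2500
1 April – 31 July 2033: 4 months at 4.1% → £58,000 × 4.1% × 4/12 = £792.6667
1 August – 31 December 2033: 5 months at 0.95% → £58,000 × 0.95% × 5/12 = £229.5833
Total = £1,551.5000

£1,551.50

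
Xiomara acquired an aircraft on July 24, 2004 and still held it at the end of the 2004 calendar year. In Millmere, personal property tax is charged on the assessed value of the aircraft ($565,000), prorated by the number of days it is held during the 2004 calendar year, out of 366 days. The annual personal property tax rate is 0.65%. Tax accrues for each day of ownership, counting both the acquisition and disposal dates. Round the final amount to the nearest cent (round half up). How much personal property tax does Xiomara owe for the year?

$1,615.50

Days held (July 24 – December 31, 2004): 161 out of 366
Tax = $565,000 × 0.65% × 161/366 = $1,615.4986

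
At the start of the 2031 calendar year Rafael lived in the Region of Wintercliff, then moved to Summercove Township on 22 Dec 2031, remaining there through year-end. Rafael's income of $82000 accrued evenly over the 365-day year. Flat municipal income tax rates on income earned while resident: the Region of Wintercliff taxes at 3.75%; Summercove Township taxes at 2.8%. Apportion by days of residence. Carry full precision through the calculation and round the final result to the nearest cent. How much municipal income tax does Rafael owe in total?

The Region of Wintercliff, 1 Jan – 21 Dec 2031: 355 days → $82000 × 3.75% × 355/365 = $2990.7534
Summercove Township, 22 Dec – 31 Dec 2031: 10 days → $82000 × 2.8% × 10/365 = $62.9041
Total = $3053.6575

$3053.66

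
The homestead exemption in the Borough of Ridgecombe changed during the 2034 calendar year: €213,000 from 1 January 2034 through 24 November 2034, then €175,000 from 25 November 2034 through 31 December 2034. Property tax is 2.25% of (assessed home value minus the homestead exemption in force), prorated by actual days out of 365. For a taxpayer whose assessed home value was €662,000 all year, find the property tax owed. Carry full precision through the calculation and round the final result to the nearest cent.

1 January – 24 November 2034: 328 days, exemption €213,000 → (€662,000 − €213,000) × 2.25% × 328/365 = €9,078.4110
25 November – 31 December 2034: 37 days, exemption €175,000 → (€662,000 − €175,000) × 2.25% × 37/365 = €1,110.7603
Total = €10,189.1712

€10,189.17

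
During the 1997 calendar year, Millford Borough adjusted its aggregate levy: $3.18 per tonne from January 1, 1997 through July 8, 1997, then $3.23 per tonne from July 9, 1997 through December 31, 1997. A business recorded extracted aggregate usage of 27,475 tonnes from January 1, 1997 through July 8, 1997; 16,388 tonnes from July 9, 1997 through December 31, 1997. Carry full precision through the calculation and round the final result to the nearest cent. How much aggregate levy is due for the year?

$140,303.74

January 1 – July 8, 1997: 27,475 tonnes at $3.18/tonne → $87,370.50
July 9 – December 31, 1997: 16,388 tonnes at $3.23/tonne → $52,933.24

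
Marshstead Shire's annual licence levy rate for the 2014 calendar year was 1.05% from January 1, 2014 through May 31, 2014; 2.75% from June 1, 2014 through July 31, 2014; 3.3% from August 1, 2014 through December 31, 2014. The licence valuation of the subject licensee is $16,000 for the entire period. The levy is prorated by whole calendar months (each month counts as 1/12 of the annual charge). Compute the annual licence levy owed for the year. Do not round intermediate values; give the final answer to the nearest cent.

January 1 – May 31, 2014: 5 months at 1.05% → $16,000 × 1.05% × 5/12 = $70.0000
June 1 – July 31, 2014: 2 months at 2.75% → $16,000 × 2.75% × 2/12 = $73.3333
August 1 – December 31, 2014: 5 months at 3.3% → $16,000 × 3.3% × 5/12 = $220.0000
Total = $363.3333

$363.33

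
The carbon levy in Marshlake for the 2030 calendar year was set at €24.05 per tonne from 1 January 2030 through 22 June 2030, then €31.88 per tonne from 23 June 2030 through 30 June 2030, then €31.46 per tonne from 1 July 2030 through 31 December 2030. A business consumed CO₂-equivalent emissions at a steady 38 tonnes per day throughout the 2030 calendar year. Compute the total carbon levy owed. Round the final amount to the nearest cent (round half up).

€387,764.54

1 January – 22 June 2030: 173 days × 38 tonnes/day = 6,574 tonnes at €24.05/tonne → €158,104.70
23 June – 30 June 2030: 8 days × 38 tonnes/day = 304 tonnes at €31.88/tonne → €9,691.52
1 July – 31 December 2030: 184 days × 38 tonnes/day = 6,992 tonnes at €31.46/tonne → €219,968.32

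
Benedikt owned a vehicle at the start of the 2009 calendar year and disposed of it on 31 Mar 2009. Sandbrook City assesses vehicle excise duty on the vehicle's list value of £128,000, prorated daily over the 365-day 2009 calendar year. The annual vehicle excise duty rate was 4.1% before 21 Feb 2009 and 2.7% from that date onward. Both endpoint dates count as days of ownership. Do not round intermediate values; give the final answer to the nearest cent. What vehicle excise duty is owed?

£1,102.55

1 Jan – 20 Feb 2009: 51 days at 4.1% → £128,000 × 4.1% × 51/365 = £733.2822
21 Feb – 31 Mar 2009: 39 days at 2.7% → £128,000 × 2.7% × 39/365 = £369.2712
Total = £1,102.5534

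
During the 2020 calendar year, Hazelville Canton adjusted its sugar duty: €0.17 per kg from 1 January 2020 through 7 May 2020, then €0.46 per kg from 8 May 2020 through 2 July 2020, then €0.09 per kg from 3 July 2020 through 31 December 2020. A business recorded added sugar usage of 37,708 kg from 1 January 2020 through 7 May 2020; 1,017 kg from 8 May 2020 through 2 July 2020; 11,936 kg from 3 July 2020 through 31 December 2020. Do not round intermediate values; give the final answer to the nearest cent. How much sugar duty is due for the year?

1 January – 7 May 2020: 37,708 kg at €0.17/kg → €6,410.36
8 May – 2 July 2020: 1,017 kg at €0.46/kg → €467.82
3 July – 31 December 2020: 11,936 kg at €0.09/kg → €1,074.24

€7,952.42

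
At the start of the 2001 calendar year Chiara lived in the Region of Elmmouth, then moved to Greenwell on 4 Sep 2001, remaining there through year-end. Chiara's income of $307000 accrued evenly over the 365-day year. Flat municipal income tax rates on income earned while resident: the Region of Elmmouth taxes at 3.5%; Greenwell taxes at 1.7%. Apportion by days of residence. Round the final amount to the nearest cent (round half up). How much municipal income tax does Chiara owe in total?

$8943.37

The Region of Elmmouth, 1 Jan – 3 Sep 2001: 246 days → $307000 × 3.5% × 246/365 = $7241.8356
Greenwell, 4 Sep – 31 Dec 2001: 119 days → $307000 × 1.7% × 119/365 = $1701.5370
Total = $8943.3726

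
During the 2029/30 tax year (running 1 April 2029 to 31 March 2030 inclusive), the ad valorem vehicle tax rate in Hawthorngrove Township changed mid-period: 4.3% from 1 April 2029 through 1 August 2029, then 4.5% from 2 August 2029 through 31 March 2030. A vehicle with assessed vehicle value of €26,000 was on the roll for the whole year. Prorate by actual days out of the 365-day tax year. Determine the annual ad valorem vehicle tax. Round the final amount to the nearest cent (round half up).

€1,152.48

1 April – 1 August 2029: 123 days at 4.3% → €26,000 × 4.3% × 123/365 = €376.7507
2 August 2029 – 31 March 2030: 242 days at 4.5% → €26,000 × 4.5% × 242/365 = €775.7260
Total = €1,152.4767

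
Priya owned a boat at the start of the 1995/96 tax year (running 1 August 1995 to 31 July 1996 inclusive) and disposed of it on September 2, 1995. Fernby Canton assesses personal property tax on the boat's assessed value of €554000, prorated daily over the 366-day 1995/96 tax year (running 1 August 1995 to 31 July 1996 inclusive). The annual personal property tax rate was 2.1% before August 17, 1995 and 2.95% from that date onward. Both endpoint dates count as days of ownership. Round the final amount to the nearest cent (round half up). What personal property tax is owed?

August 1 – August 16, 1995: 16 days at 2.1% → €554000 × 2.1% × 16/366 = €508.5902
August 17 – September 2, 1995: 17 days at 2.95% → €554000 × 2.95% × 17/366 = €759.1011
Total = €1267.6913

€1267.69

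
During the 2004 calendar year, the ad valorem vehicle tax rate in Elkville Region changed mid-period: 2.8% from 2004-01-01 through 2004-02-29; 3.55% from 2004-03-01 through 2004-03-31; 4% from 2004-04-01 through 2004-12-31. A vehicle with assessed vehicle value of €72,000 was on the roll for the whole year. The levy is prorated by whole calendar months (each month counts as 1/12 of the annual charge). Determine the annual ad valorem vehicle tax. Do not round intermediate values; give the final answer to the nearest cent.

€2,709.00

2004-01-01 to 2004-02-29: 2 months at 2.8% → €72,000 × 2.8% × 2/12 = €336.0000
2004-03-01 to 2004-03-31: 1 month at 3.55% → €72,000 × 3.55% × 1/12 = €213.0000
2004-04-01 to 2004-12-31: 9 months at 4% → €72,000 × 4% × 9/12 = €2,160.0000
Total = €2,709.0000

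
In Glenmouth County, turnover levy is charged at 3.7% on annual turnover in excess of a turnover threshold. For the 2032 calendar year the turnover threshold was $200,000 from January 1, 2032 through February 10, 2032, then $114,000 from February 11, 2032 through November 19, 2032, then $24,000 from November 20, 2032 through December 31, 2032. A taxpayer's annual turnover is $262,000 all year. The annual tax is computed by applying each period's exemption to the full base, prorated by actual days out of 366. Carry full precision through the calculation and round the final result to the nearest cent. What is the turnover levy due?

$5,501.68

January 1 – February 10, 2032: 41 days, exemption $200,000 → ($262,000 − $200,000) × 3.7% × 41/366 = $256.9781
February 11 – November 19, 2032: 283 days, exemption $114,000 → ($262,000 − $114,000) × 3.7% × 283/366 = $4,234.1749
November 20 – December 31, 2032: 42 days, exemption $24,000 → ($262,000 − $24,000) × 3.7% × 42/366 = $1,010.5246
Total = $5,501.6776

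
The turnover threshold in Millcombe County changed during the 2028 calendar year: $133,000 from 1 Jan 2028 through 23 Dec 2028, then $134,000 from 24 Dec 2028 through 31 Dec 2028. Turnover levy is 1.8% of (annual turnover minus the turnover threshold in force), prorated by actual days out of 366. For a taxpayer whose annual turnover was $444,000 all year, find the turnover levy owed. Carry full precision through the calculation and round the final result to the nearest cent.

1 Jan – 23 Dec 2028: 358 days, exemption $133,000 → ($444,000 − $133,000) × 1.8% × 358/366 = $5,475.6393
24 Dec – 31 Dec 2028: 8 days, exemption $134,000 → ($444,000 − $134,000) × 1.8% × 8/366 = $121.9672
Total = $5,597.6066

$5,597.61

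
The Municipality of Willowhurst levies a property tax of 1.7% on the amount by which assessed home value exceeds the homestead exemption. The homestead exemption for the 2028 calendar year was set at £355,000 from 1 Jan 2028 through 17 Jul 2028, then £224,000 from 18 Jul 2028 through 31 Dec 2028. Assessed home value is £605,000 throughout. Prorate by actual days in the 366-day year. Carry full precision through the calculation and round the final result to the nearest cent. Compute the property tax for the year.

£5,266.14

1 Jan – 17 Jul 2028: 199 days, exemption £355,000 → (£605,000 − £355,000) × 1.7% × 199/366 = £2,310.7923
18 Jul – 31 Dec 2028: 167 days, exemption £224,000 → (£605,000 − £224,000) × 1.7% × 167/366 = £2,955.3525
Total = £5,266.1448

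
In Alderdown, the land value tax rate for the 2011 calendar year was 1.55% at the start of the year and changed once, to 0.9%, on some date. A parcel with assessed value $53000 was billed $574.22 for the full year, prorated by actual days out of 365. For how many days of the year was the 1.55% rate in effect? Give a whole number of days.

103 days

Let d = days at the first rate; then 365 − d days at the second rate.
$53000 × [1.55%·d + 0.9%·(365−d)] / 365 = $574.22
Solving gives d = 103, so the new rate took effect on 14 April 2011.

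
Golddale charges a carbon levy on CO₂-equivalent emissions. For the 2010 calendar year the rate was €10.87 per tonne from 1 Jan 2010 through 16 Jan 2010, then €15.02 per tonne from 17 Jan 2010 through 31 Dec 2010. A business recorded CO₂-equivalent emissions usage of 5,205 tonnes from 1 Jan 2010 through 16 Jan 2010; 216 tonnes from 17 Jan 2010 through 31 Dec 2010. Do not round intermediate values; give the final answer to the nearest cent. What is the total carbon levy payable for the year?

1 Jan – 16 Jan 2010: 5,205 tonnes at €10.87/tonne → €56578.35
17 Jan – 31 Dec 2010: 216 tonnes at €15.02/tonne → €3244.32

€59822.67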